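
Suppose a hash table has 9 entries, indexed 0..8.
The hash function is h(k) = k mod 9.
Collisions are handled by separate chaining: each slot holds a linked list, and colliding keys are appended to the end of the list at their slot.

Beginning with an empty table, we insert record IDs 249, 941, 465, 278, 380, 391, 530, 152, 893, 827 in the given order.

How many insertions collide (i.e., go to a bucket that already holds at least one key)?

249 -> bucket 6
941 -> bucket 5
465 -> bucket 6 (collision)
278 -> bucket 8
380 -> bucket 2
391 -> bucket 4
530 -> bucket 8 (collision)
152 -> bucket 8 (collision)
893 -> bucket 2 (collision)
827 -> bucket 8 (collision)
Final buckets:
0: .
1: .
2: 380 -> 893
3: .
4: 391
5: 941
6: 249 -> 465
7: .
8: 278 -> 530 -> 152 -> 827

5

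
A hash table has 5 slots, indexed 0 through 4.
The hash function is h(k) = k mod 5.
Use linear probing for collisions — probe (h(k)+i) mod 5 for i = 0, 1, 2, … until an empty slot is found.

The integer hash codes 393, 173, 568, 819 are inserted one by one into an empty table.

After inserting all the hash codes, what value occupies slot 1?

393: h=3 → slot 3
173: h=3, probe 3,4 → slot 4
568: h=3, probe 3,4,0 → slot 0
819: h=4, probe 4,0,1 → slot 1
Table: [568, 819, _, 393, 173]

819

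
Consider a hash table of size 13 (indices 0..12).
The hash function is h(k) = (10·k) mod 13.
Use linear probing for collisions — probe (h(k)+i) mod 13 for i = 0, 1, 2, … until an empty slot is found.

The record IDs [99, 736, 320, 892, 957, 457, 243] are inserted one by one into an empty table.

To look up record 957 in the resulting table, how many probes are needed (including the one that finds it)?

99 hashes to 2; slot 2 is free -> place at 2.
736 hashes to 2; 2 taken -> place at 3.
320 hashes to 2; 2,3 taken -> place at 4.
892 hashes to 2; 2,3,4 taken -> place at 5.
957 hashes to 2; 2,3,4,5 taken -> place at 6.
457 hashes to 7; slot 7 is free -> place at 7.
243 hashes to 12; slot 12 is free -> place at 12.
Table: [∅, ∅, 99, 736, 320, 892, 957, 457, ∅, ∅, ∅, ∅, 243]
Lookup 957: h=2, probe 2,3,4,5,6 → found at 6.

5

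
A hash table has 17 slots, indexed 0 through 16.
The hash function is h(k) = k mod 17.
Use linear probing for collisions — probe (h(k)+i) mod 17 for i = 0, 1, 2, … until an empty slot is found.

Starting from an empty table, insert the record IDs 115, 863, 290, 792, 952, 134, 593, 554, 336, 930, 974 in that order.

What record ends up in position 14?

115: h=13 → slot 13
863: h=13, probe 13,14 → slot 14
290: h=1 → slot 1
792: h=10 → slot 10
952: h=0 → slot 0
134: h=15 → slot 15
593: h=15, probe 15,16 → slot 16
554: h=10, probe 10,11 → slot 11
336: h=13, probe 13,14,15,16,0,1,2 → slot 2
930: h=12 → slot 12
974: h=5 → slot 5
Table: [952, 290, 336, _, _, 974, _, _, _, _, 792, 554, 930, 115, 863, 134, 593]

863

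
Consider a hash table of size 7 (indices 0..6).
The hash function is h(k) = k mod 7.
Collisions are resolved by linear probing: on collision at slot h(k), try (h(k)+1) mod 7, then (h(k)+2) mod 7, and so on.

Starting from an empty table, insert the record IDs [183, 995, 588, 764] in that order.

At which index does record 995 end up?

183: h=1 → slot 1
995: h=1, probe 1,2 → slot 2
588: h=0 → slot 0
764: h=1, probe 1,2,3 → slot 3
Table: [588, 183, 995, 764, _, _, _]

2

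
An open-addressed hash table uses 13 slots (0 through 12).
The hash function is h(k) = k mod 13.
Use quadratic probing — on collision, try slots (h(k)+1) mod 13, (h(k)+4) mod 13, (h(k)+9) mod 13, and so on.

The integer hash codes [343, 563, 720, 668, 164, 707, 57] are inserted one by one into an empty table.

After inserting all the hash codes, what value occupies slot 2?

343: h=5 => slot 5
563: h=4 => slot 4
720: h=5, probe 5,6 => slot 6
668: h=5, probe 5,6,9 => slot 9
164: h=8 => slot 8
707: h=5, probe 5,6,9,1 => slot 1
57: h=5, probe 5,6,9,1,8,4,2 => slot 2
Table: [∅, 707, 57, ∅, 563, 343, 720, ∅, 164, 668, ∅, ∅, ∅]

57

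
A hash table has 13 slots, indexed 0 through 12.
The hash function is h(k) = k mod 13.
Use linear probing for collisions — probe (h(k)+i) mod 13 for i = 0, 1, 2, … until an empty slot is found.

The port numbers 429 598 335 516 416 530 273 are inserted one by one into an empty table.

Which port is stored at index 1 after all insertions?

598

429: h=0 => slot 0
598: h=0, probe 0,1 => slot 1
335: h=10 => slot 10
516: h=9 => slot 9
416: h=0, probe 0,1,2 => slot 2
530: h=10, probe 10,11 => slot 11
273: h=0, probe 0,1,2,3 => slot 3
Table: [429, 598, 416, 273, -, -, -, -, -, 516, 335, 530, -]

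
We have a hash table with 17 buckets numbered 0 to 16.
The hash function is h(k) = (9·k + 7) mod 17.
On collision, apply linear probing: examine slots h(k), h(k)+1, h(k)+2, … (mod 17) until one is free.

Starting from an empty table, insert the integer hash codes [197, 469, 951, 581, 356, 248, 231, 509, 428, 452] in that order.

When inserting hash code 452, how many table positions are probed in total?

10

197: h=12 → slot 12
469: h=12, probe 12,13 → slot 13
951: h=15 → slot 15
581: h=0 → slot 0
356: h=15, probe 15,16 → slot 16
248: h=12, probe 12,13,14 → slot 14
231: h=12, probe 12,13,14,15,16,0,1 → slot 1
509: h=15, probe 15,16,0,1,2 → slot 2
428: h=0, probe 0,1,2,3 → slot 3
452: h=12, probe 12,13,14,15,16,0,1,2,3,4 → slot 4
Table: [581, 231, 509, 428, 452, -, -, -, -, -, -, -, 197, 469, 248, 951, 356]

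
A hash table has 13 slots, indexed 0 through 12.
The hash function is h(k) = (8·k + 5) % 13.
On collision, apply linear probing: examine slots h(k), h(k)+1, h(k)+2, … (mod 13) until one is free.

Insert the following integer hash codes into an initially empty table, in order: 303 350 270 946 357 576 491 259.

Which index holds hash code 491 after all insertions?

Insert 303: h=11, slot 11 empty => index 11.
Insert 350: h=10, slot 10 empty => index 10.
Insert 270: h=7, slot 7 empty => index 7.
Insert 946: h=7, slot 7 occupied => index 8.
Insert 357: h=1, slot 1 empty => index 1.
Insert 576: h=11, slot 11 occupied => index 12.
Insert 491: h=7, slots 7,8 occupied => index 9.
Insert 259: h=10, slots 10,11,12 occupied => index 0.
Table: [259, 357, ., ., ., ., ., 270, 946, 491, 350, 303, 576]

9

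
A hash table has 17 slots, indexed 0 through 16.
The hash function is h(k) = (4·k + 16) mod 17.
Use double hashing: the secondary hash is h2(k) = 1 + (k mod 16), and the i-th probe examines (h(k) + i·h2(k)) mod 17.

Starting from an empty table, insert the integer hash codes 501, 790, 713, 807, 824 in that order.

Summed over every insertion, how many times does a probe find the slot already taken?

3

501: h=14 -> slot 14
790: h=14, h2=7, probe 14,4 -> slot 4
713: h=12 -> slot 12
807: h=14, h2=8, probe 14,5 -> slot 5
824: h=14, h2=9, probe 14,6 -> slot 6
Table: [., ., ., ., 790, 807, 824, ., ., ., ., ., 713, ., 501, ., .]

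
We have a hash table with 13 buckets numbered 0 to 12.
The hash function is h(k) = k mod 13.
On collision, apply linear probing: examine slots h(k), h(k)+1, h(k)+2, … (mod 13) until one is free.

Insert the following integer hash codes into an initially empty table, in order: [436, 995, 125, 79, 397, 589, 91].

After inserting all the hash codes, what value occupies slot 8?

995

436: h=7 => slot 7
995: h=7, probe 7,8 => slot 8
125: h=8, probe 8,9 => slot 9
79: h=1 => slot 1
397: h=7, probe 7,8,9,10 => slot 10
589: h=4 => slot 4
91: h=0 => slot 0
Table: [91, 79, —, —, 589, —, —, 436, 995, 125, 397, —, —]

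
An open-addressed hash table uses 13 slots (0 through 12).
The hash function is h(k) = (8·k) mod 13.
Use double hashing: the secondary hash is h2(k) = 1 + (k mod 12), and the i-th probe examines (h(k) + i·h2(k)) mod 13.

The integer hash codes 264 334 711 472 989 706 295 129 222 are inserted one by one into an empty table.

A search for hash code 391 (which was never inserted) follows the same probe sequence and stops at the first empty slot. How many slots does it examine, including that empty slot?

264 hashes to 6; slot 6 is free => place at 6.
334 hashes to 7; slot 7 is free => place at 7.
711 hashes to 7, h2=4; 7 taken => place at 11.
472 hashes to 6, h2=5; 6,11 taken => place at 3.
989 hashes to 8; slot 8 is free => place at 8.
706 hashes to 6, h2=11; 6 taken => place at 4.
295 hashes to 7, h2=8; 7 taken => place at 2.
129 hashes to 5; slot 5 is free => place at 5.
222 hashes to 8, h2=7; 8,2 taken => place at 9.
Table: [_, _, 295, 472, 706, 129, 264, 334, 989, 222, _, 711, _]
Lookup 391: h=8, h2=8, probe 8,3,11,6,1 → slot 1 empty, not found.

5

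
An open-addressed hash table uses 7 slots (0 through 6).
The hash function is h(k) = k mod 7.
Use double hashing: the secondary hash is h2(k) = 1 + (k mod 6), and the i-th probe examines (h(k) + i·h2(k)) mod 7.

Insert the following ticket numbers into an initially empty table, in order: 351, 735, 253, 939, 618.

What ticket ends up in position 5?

Insert 351: h=1, slot 1 empty → index 1.
Insert 735: h=0, slot 0 empty → index 0.
Insert 253: h=1, h2=2, slot 1 occupied → index 3.
Insert 939: h=1, h2=4, slot 1 occupied → index 5.
Insert 618: h=2, slot 2 empty → index 2.
Table: [735, 351, 618, 253, —, 939, —]

939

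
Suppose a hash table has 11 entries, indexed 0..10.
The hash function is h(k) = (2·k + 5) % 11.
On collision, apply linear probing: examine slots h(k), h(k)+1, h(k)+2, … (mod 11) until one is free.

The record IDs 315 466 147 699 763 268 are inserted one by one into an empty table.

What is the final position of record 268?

315: h=8 → slot 8
466: h=2 → slot 2
147: h=2, probe 2,3 → slot 3
699: h=6 → slot 6
763: h=2, probe 2,3,4 → slot 4
268: h=2, probe 2,3,4,5 → slot 5
Table: [∅, ∅, 466, 147, 763, 268, 699, ∅, 315, ∅, ∅]

5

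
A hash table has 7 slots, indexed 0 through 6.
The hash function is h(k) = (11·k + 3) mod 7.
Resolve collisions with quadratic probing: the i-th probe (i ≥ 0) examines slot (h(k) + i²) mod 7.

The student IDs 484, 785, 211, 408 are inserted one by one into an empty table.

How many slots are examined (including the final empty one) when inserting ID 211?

3

484 hashes to 0; slot 0 is free → place at 0.
785 hashes to 0; 0 taken → place at 1.
211 hashes to 0; 0,1 taken → place at 4.
408 hashes to 4; 4 taken → place at 5.
Table: [484, 785, ∅, ∅, 211, 408, ∅]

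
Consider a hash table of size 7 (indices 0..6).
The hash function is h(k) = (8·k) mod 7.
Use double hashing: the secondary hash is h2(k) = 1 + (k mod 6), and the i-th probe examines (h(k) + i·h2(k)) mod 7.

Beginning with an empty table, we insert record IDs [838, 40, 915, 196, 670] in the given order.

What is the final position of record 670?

1

Insert 838: h=5, slot 5 empty → index 5.
Insert 40: h=5, h2=5, slot 5 occupied → index 3.
Insert 915: h=5, h2=4, slot 5 occupied → index 2.
Insert 196: h=0, slot 0 empty → index 0.
Insert 670: h=5, h2=5, slots 5,3 occupied → index 1.
Table: [196, 670, 915, 40, ∅, 838, ∅]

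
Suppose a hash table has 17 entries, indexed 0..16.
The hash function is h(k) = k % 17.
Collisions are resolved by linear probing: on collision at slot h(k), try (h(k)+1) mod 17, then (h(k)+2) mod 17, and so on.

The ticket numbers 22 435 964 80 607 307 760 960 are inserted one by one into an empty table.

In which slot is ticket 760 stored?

Insert 22: h=5, slot 5 empty → index 5.
Insert 435: h=10, slot 10 empty → index 10.
Insert 964: h=12, slot 12 empty → index 12.
Insert 80: h=12, slot 12 occupied → index 13.
Insert 607: h=12, slots 12,13 occupied → index 14.
Insert 307: h=1, slot 1 empty → index 1.
Insert 760: h=12, slots 12,13,14 occupied → index 15.
Insert 960: h=8, slot 8 empty → index 8.
Table: [_, 307, _, _, _, 22, _, _, 960, _, 435, _, 964, 80, 607, 760, _]

15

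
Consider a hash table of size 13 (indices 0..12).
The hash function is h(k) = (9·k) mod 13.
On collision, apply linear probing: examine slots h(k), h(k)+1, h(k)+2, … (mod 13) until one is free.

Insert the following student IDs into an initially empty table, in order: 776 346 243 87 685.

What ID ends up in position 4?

776: h=3 → slot 3
346: h=7 → slot 7
243: h=3, probe 3,4 → slot 4
87: h=3, probe 3,4,5 → slot 5
685: h=3, probe 3,4,5,6 → slot 6
Table: [-, -, -, 776, 243, 87, 685, 346, -, -, -, -, -]

243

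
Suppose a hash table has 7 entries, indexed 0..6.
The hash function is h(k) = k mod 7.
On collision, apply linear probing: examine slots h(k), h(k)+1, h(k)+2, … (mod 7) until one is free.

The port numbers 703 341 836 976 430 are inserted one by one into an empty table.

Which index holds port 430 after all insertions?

0

703: h=3 → slot 3
341: h=5 → slot 5
836: h=3, probe 3,4 → slot 4
976: h=3, probe 3,4,5,6 → slot 6
430: h=3, probe 3,4,5,6,0 → slot 0
Table: [430, —, —, 703, 836, 341, 976]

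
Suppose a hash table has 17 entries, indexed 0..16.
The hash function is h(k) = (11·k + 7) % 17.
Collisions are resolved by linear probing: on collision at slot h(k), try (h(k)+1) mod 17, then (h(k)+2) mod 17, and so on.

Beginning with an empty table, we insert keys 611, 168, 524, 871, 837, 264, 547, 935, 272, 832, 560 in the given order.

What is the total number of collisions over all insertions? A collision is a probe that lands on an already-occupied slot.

Insert 611: h=13, slot 13 empty => index 13.
Insert 168: h=2, slot 2 empty => index 2.
Insert 524: h=8, slot 8 empty => index 8.
Insert 871: h=0, slot 0 empty => index 0.
Insert 837: h=0, slot 0 occupied => index 1.
Insert 264: h=4, slot 4 empty => index 4.
Insert 547: h=6, slot 6 empty => index 6.
Insert 935: h=7, slot 7 empty => index 7.
Insert 272: h=7, slots 7,8 occupied => index 9.
Insert 832: h=13, slot 13 occupied => index 14.
Insert 560: h=13, slots 13,14 occupied => index 15.
Table: [871, 837, 168, ., 264, ., 547, 935, 524, 272, ., ., ., 611, 832, 560, .]

6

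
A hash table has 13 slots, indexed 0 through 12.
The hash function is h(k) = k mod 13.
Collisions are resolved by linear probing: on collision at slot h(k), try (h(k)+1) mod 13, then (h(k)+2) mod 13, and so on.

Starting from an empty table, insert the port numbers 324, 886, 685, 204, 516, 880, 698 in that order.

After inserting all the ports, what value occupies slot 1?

Insert 324: h=12, slot 12 empty -> index 12.
Insert 886: h=2, slot 2 empty -> index 2.
Insert 685: h=9, slot 9 empty -> index 9.
Insert 204: h=9, slot 9 occupied -> index 10.
Insert 516: h=9, slots 9,10 occupied -> index 11.
Insert 880: h=9, slots 9,10,11,12 occupied -> index 0.
Insert 698: h=9, slots 9,10,11,12,0 occupied -> index 1.
Table: [880, 698, 886, ∅, ∅, ∅, ∅, ∅, ∅, 685, 204, 516, 324]

698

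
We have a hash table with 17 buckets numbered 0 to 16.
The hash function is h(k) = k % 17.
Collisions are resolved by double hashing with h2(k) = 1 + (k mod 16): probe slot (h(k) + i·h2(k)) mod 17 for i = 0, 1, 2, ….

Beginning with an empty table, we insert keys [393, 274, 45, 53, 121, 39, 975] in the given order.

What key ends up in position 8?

53

393 hashes to 2; slot 2 is free → place at 2.
274 hashes to 2, h2=3; 2 taken → place at 5.
45 hashes to 11; slot 11 is free → place at 11.
53 hashes to 2, h2=6; 2 taken → place at 8.
121 hashes to 2, h2=10; 2 taken → place at 12.
39 hashes to 5, h2=8; 5 taken → place at 13.
975 hashes to 6; slot 6 is free → place at 6.
Table: [_, _, 393, _, _, 274, 975, _, 53, _, _, 45, 121, 39, _, _, _]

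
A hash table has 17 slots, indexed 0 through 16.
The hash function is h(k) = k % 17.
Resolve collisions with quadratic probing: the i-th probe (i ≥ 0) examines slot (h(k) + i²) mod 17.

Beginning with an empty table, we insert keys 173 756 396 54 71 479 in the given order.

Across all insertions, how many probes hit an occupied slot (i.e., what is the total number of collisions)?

173: h=3 => slot 3
756: h=8 => slot 8
396: h=5 => slot 5
54: h=3, probe 3,4 => slot 4
71: h=3, probe 3,4,7 => slot 7
479: h=3, probe 3,4,7,12 => slot 12
Table: [., ., ., 173, 54, 396, ., 71, 756, ., ., ., 479, ., ., ., .]

6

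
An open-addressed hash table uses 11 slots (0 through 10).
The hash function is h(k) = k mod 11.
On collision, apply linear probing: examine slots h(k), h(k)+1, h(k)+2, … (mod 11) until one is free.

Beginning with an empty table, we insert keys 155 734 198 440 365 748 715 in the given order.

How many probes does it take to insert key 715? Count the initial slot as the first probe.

Insert 155: h=1, slot 1 empty -> index 1.
Insert 734: h=8, slot 8 empty -> index 8.
Insert 198: h=0, slot 0 empty -> index 0.
Insert 440: h=0, slots 0,1 occupied -> index 2.
Insert 365: h=2, slot 2 occupied -> index 3.
Insert 748: h=0, slots 0,1,2,3 occupied -> index 4.
Insert 715: h=0, slots 0,1,2,3,4 occupied -> index 5.
Table: [198, 155, 440, 365, 748, 715, ∅, ∅, 734, ∅, ∅]

6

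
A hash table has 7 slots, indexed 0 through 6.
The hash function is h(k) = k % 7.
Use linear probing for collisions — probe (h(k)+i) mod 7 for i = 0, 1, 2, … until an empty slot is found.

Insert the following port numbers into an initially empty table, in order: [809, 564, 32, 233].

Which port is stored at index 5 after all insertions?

809: h=4 -> slot 4
564: h=4, probe 4,5 -> slot 5
32: h=4, probe 4,5,6 -> slot 6
233: h=2 -> slot 2
Table: [-, -, 233, -, 809, 564, 32]

564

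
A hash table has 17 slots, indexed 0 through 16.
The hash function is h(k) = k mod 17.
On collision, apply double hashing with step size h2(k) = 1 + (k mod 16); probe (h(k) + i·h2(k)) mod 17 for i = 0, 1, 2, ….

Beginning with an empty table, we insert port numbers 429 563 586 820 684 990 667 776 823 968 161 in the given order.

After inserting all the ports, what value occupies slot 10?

161

429: h=4 → slot 4
563: h=2 → slot 2
586: h=8 → slot 8
820: h=4, h2=5, probe 4,9 → slot 9
684: h=4, h2=13, probe 4,0 → slot 0
990: h=4, h2=15, probe 4,2,0,15 → slot 15
667: h=4, h2=12, probe 4,16 → slot 16
776: h=11 → slot 11
823: h=7 → slot 7
968: h=16, h2=9, probe 16,8,0,9,1 → slot 1
161: h=8, h2=2, probe 8,10 → slot 10
Table: [684, 968, 563, _, 429, _, _, 823, 586, 820, 161, 776, _, _, _, 990, 667]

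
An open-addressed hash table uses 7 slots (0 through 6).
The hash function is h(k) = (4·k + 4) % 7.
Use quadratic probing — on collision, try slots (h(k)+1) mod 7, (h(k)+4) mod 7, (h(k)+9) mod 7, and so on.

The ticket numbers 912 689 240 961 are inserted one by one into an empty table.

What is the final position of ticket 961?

0

912: h=5 → slot 5
689: h=2 → slot 2
240: h=5, probe 5,6 → slot 6
961: h=5, probe 5,6,2,0 → slot 0
Table: [961, _, 689, _, _, 912, 240]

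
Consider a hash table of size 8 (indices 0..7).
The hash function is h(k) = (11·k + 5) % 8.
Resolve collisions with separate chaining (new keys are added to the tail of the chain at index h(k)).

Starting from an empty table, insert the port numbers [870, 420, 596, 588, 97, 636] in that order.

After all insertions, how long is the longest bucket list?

4

870 -> bucket 7
420 -> bucket 1
596 -> bucket 1 (collision)
588 -> bucket 1 (collision)
97 -> bucket 0
636 -> bucket 1 (collision)
Final buckets:
0: 97
1: 420 -> 596 -> 588 -> 636
2: .
3: .
4: .
5: .
6: .
7: 870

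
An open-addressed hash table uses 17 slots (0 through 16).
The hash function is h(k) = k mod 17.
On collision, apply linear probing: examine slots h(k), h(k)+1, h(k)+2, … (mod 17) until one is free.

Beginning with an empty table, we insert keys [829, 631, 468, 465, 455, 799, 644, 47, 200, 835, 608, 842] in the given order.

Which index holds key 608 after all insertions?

4

829: h=13 => slot 13
631: h=2 => slot 2
468: h=9 => slot 9
465: h=6 => slot 6
455: h=13, probe 13,14 => slot 14
799: h=0 => slot 0
644: h=15 => slot 15
47: h=13, probe 13,14,15,16 => slot 16
200: h=13, probe 13,14,15,16,0,1 => slot 1
835: h=2, probe 2,3 => slot 3
608: h=13, probe 13,14,15,16,0,1,2,3,4 => slot 4
842: h=9, probe 9,10 => slot 10
Table: [799, 200, 631, 835, 608, ∅, 465, ∅, ∅, 468, 842, ∅, ∅, 829, 455, 644, 47]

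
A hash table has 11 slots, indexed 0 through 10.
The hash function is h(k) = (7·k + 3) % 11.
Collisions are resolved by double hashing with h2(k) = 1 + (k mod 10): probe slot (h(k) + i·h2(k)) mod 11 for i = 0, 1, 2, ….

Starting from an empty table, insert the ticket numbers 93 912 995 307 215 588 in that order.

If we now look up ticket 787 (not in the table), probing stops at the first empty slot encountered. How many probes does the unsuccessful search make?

93: h=5 => slot 5
912: h=7 => slot 7
995: h=5, h2=6, probe 5,0 => slot 0
307: h=7, h2=8, probe 7,4 => slot 4
215: h=1 => slot 1
588: h=5, h2=9, probe 5,3 => slot 3
Table: [995, 215, -, 588, 307, 93, -, 912, -, -, -]
Lookup 787: h=1, h2=8, probe 1,9 → slot 9 empty, not found.

2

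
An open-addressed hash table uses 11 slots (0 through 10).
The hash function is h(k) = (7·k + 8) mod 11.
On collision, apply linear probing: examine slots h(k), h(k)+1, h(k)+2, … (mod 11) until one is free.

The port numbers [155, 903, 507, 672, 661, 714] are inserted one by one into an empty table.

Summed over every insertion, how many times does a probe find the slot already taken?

10

155 hashes to 4; slot 4 is free → place at 4.
903 hashes to 4; 4 taken → place at 5.
507 hashes to 4; 4,5 taken → place at 6.
672 hashes to 4; 4,5,6 taken → place at 7.
661 hashes to 4; 4,5,6,7 taken → place at 8.
714 hashes to 1; slot 1 is free → place at 1.
Table: [_, 714, _, _, 155, 903, 507, 672, 661, _, _]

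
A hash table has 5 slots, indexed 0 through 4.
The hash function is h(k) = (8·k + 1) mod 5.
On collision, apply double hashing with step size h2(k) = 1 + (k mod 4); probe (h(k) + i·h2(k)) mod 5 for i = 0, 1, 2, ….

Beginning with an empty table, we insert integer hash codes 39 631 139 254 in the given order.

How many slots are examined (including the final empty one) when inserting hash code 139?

2

Insert 39: h=3, slot 3 empty -> index 3.
Insert 631: h=4, slot 4 empty -> index 4.
Insert 139: h=3, h2=4, slot 3 occupied -> index 2.
Insert 254: h=3, h2=3, slot 3 occupied -> index 1.
Table: [_, 254, 139, 39, 631]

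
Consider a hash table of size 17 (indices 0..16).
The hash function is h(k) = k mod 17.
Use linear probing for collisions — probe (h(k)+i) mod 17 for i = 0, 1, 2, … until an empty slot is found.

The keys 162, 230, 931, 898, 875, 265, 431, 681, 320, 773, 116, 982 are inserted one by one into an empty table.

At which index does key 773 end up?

12

Insert 162: h=9, slot 9 empty => index 9.
Insert 230: h=9, slot 9 occupied => index 10.
Insert 931: h=13, slot 13 empty => index 13.
Insert 898: h=14, slot 14 empty => index 14.
Insert 875: h=8, slot 8 empty => index 8.
Insert 265: h=10, slot 10 occupied => index 11.
Insert 431: h=6, slot 6 empty => index 6.
Insert 681: h=1, slot 1 empty => index 1.
Insert 320: h=14, slot 14 occupied => index 15.
Insert 773: h=8, slots 8,9,10,11 occupied => index 12.
Insert 116: h=14, slots 14,15 occupied => index 16.
Insert 982: h=13, slots 13,14,15,16 occupied => index 0.
Table: [982, 681, -, -, -, -, 431, -, 875, 162, 230, 265, 773, 931, 898, 320, 116]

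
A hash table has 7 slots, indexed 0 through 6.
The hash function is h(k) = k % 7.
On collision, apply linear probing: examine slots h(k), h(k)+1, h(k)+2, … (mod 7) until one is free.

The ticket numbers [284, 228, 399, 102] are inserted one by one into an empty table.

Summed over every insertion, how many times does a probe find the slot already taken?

3

284 hashes to 4; slot 4 is free => place at 4.
228 hashes to 4; 4 taken => place at 5.
399 hashes to 0; slot 0 is free => place at 0.
102 hashes to 4; 4,5 taken => place at 6.
Table: [399, _, _, _, 284, 228, 102]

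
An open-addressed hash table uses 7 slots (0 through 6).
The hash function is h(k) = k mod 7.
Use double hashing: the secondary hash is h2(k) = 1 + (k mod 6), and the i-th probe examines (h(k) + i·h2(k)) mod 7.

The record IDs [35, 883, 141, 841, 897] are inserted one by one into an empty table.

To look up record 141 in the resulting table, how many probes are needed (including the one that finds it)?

2

35: h=0 => slot 0
883: h=1 => slot 1
141: h=1, h2=4, probe 1,5 => slot 5
841: h=1, h2=2, probe 1,3 => slot 3
897: h=1, h2=4, probe 1,5,2 => slot 2
Table: [35, 883, 897, 841, ∅, 141, ∅]
Lookup 141: h=1, h2=4, probe 1,5 → found at 5.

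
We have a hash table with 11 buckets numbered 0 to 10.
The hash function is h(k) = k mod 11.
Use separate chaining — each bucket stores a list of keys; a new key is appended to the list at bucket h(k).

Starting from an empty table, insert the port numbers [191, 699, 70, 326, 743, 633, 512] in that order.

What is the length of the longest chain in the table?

4

191 → bucket 4
699 → bucket 6
70 → bucket 4 (collision)
326 → bucket 7
743 → bucket 6 (collision)
633 → bucket 6 (collision)
512 → bucket 6 (collision)
Final buckets:
0: ∅
1: ∅
2: ∅
3: ∅
4: 191 -> 70
5: ∅
6: 699 -> 743 -> 633 -> 512
7: 326
8: ∅
9: ∅
10: ∅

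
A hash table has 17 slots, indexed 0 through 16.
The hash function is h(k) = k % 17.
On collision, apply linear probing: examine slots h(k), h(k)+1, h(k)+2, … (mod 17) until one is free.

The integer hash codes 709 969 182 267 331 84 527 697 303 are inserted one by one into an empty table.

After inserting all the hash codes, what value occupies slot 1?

709: h=12 -> slot 12
969: h=0 -> slot 0
182: h=12, probe 12,13 -> slot 13
267: h=12, probe 12,13,14 -> slot 14
331: h=8 -> slot 8
84: h=16 -> slot 16
527: h=0, probe 0,1 -> slot 1
697: h=0, probe 0,1,2 -> slot 2
303: h=14, probe 14,15 -> slot 15
Table: [969, 527, 697, _, _, _, _, _, 331, _, _, _, 709, 182, 267, 303, 84]

527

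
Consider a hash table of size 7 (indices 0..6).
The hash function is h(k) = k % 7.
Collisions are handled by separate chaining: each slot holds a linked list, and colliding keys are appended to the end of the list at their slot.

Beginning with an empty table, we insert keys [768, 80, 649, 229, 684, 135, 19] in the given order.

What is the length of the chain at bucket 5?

Insert 768: h=5, bucket 5 empty → new chain.
Insert 80: h=3, bucket 3 empty → new chain.
Insert 649: h=5, bucket 5 nonempty → append to chain.
Insert 229: h=5, bucket 5 nonempty → append to chain.
Insert 684: h=5, bucket 5 nonempty → append to chain.
Insert 135: h=2, bucket 2 empty → new chain.
Insert 19: h=5, bucket 5 nonempty → append to chain.
Final buckets:
0: .
1: .
2: 135
3: 80
4: .
5: 768 -> 649 -> 229 -> 684 -> 19
6: .

5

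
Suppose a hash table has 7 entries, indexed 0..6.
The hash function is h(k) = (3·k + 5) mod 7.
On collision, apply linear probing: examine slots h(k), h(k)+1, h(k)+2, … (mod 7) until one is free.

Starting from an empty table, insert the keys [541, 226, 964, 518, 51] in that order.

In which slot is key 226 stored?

541 hashes to 4; slot 4 is free => place at 4.
226 hashes to 4; 4 taken => place at 5.
964 hashes to 6; slot 6 is free => place at 6.
518 hashes to 5; 5,6 taken => place at 0.
51 hashes to 4; 4,5,6,0 taken => place at 1.
Table: [518, 51, _, _, 541, 226, 964]

5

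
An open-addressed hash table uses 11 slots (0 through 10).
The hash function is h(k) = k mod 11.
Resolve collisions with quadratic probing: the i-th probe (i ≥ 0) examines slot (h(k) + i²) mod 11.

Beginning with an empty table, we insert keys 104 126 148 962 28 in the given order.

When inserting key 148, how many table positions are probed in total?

104: h=5 -> slot 5
126: h=5, probe 5,6 -> slot 6
148: h=5, probe 5,6,9 -> slot 9
962: h=5, probe 5,6,9,3 -> slot 3
28: h=6, probe 6,7 -> slot 7
Table: [., ., ., 962, ., 104, 126, 28, ., 148, .]

3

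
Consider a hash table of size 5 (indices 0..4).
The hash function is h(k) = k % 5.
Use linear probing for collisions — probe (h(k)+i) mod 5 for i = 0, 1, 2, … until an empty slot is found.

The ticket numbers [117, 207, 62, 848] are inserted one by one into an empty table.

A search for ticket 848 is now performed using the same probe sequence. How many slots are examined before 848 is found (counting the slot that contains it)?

3

117 hashes to 2; slot 2 is free => place at 2.
207 hashes to 2; 2 taken => place at 3.
62 hashes to 2; 2,3 taken => place at 4.
848 hashes to 3; 3,4 taken => place at 0.
Table: [848, -, 117, 207, 62]
Lookup 848: h=3, probe 3,4,0 → found at 0.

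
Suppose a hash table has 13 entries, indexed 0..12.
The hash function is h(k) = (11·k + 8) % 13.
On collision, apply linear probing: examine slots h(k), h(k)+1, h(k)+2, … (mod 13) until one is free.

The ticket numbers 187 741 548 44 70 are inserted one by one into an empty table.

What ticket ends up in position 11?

187

Insert 187: h=11, slot 11 empty => index 11.
Insert 741: h=8, slot 8 empty => index 8.
Insert 548: h=4, slot 4 empty => index 4.
Insert 44: h=11, slot 11 occupied => index 12.
Insert 70: h=11, slots 11,12 occupied => index 0.
Table: [70, ∅, ∅, ∅, 548, ∅, ∅, ∅, 741, ∅, ∅, 187, 44]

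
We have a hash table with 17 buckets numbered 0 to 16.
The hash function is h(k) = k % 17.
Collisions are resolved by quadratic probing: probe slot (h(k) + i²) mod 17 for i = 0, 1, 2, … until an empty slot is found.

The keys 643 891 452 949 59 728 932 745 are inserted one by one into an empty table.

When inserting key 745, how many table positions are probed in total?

5

Insert 643: h=14, slot 14 empty -> index 14.
Insert 891: h=7, slot 7 empty -> index 7.
Insert 452: h=10, slot 10 empty -> index 10.
Insert 949: h=14, slot 14 occupied -> index 15.
Insert 59: h=8, slot 8 empty -> index 8.
Insert 728: h=14, slots 14,15 occupied -> index 1.
Insert 932: h=14, slots 14,15,1 occupied -> index 6.
Insert 745: h=14, slots 14,15,1,6 occupied -> index 13.
Table: [., 728, ., ., ., ., 932, 891, 59, ., 452, ., ., 745, 643, 949, .]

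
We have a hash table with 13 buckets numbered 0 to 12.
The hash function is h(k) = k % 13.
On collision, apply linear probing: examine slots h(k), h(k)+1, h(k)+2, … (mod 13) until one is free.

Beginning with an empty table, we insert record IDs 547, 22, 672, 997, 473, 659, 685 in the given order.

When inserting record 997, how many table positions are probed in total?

3

547: h=1 => slot 1
22: h=9 => slot 9
672: h=9, probe 9,10 => slot 10
997: h=9, probe 9,10,11 => slot 11
473: h=5 => slot 5
659: h=9, probe 9,10,11,12 => slot 12
685: h=9, probe 9,10,11,12,0 => slot 0
Table: [685, 547, -, -, -, 473, -, -, -, 22, 672, 997, 659]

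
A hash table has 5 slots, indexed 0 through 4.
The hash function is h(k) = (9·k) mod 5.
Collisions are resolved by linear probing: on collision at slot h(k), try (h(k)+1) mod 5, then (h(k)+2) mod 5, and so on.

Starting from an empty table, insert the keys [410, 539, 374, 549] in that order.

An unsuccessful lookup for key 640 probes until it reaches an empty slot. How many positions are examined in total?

410: h=0 → slot 0
539: h=1 → slot 1
374: h=1, probe 1,2 → slot 2
549: h=1, probe 1,2,3 → slot 3
Table: [410, 539, 374, 549, —]
Lookup 640: h=0, probe 0,1,2,3,4 → slot 4 empty, not found.

5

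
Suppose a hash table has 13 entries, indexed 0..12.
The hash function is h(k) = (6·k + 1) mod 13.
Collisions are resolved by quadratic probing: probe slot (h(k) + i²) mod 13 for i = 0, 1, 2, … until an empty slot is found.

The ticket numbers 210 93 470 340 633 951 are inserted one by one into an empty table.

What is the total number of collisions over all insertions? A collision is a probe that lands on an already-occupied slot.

11

Insert 210: h=0, slot 0 empty => index 0.
Insert 93: h=0, slot 0 occupied => index 1.
Insert 470: h=0, slots 0,1 occupied => index 4.
Insert 340: h=0, slots 0,1,4 occupied => index 9.
Insert 633: h=3, slot 3 empty => index 3.
Insert 951: h=0, slots 0,1,4,9,3 occupied => index 12.
Table: [210, 93, —, 633, 470, —, —, —, —, 340, —, —, 951]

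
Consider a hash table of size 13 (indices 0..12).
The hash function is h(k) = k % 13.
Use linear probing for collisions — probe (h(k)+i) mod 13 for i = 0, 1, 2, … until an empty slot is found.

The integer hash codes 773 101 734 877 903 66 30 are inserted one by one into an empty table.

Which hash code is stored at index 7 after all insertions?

Insert 773: h=6, slot 6 empty → index 6.
Insert 101: h=10, slot 10 empty → index 10.
Insert 734: h=6, slot 6 occupied → index 7.
Insert 877: h=6, slots 6,7 occupied → index 8.
Insert 903: h=6, slots 6,7,8 occupied → index 9.
Insert 66: h=1, slot 1 empty → index 1.
Insert 30: h=4, slot 4 empty → index 4.
Table: [., 66, ., ., 30, ., 773, 734, 877, 903, 101, ., .]

734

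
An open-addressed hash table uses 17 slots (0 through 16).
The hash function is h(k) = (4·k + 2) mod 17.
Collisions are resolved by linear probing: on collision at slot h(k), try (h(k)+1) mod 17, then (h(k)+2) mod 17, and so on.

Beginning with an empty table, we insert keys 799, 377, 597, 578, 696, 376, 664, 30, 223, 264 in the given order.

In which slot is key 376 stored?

11

Insert 799: h=2, slot 2 empty => index 2.
Insert 377: h=14, slot 14 empty => index 14.
Insert 597: h=10, slot 10 empty => index 10.
Insert 578: h=2, slot 2 occupied => index 3.
Insert 696: h=15, slot 15 empty => index 15.
Insert 376: h=10, slot 10 occupied => index 11.
Insert 664: h=6, slot 6 empty => index 6.
Insert 30: h=3, slot 3 occupied => index 4.
Insert 223: h=10, slots 10,11 occupied => index 12.
Insert 264: h=4, slot 4 occupied => index 5.
Table: [., ., 799, 578, 30, 264, 664, ., ., ., 597, 376, 223, ., 377, 696, .]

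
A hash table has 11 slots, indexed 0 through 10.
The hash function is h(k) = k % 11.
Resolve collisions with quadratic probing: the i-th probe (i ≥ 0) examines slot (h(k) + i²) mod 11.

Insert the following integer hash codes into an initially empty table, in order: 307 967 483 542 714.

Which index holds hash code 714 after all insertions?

307: h=10 -> slot 10
967: h=10, probe 10,0 -> slot 0
483: h=10, probe 10,0,3 -> slot 3
542: h=3, probe 3,4 -> slot 4
714: h=10, probe 10,0,3,8 -> slot 8
Table: [967, ∅, ∅, 483, 542, ∅, ∅, ∅, 714, ∅, 307]

8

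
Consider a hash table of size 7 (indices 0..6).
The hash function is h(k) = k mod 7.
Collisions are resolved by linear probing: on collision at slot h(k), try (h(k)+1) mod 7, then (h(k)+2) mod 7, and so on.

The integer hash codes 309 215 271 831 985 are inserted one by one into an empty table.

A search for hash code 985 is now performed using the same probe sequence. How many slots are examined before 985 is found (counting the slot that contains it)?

5

309: h=1 → slot 1
215: h=5 → slot 5
271: h=5, probe 5,6 → slot 6
831: h=5, probe 5,6,0 → slot 0
985: h=5, probe 5,6,0,1,2 → slot 2
Table: [831, 309, 985, _, _, 215, 271]
Lookup 985: h=5, probe 5,6,0,1,2 → found at 2.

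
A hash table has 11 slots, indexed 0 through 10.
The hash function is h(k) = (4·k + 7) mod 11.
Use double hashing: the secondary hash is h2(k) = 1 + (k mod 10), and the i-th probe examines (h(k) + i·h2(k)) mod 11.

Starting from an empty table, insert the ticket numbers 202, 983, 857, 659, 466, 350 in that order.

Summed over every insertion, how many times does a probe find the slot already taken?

3

202 hashes to 1; slot 1 is free -> place at 1.
983 hashes to 1, h2=4; 1 taken -> place at 5.
857 hashes to 3; slot 3 is free -> place at 3.
659 hashes to 3, h2=10; 3 taken -> place at 2.
466 hashes to 1, h2=7; 1 taken -> place at 8.
350 hashes to 10; slot 10 is free -> place at 10.
Table: [∅, 202, 659, 857, ∅, 983, ∅, ∅, 466, ∅, 350]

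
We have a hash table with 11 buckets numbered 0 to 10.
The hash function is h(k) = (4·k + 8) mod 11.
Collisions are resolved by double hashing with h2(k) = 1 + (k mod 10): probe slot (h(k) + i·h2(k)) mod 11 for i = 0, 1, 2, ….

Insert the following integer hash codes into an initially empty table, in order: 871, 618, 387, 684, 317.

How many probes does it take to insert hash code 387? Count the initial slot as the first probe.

871 hashes to 5; slot 5 is free => place at 5.
618 hashes to 5, h2=9; 5 taken => place at 3.
387 hashes to 5, h2=8; 5 taken => place at 2.
684 hashes to 5, h2=5; 5 taken => place at 10.
317 hashes to 0; slot 0 is free => place at 0.
Table: [317, _, 387, 618, _, 871, _, _, _, _, 684]

2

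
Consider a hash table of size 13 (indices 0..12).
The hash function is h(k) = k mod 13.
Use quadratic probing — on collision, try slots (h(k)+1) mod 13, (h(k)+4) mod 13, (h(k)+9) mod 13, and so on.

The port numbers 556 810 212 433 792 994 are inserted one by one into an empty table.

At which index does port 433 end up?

8

556: h=10 => slot 10
810: h=4 => slot 4
212: h=4, probe 4,5 => slot 5
433: h=4, probe 4,5,8 => slot 8
792: h=12 => slot 12
994: h=6 => slot 6
Table: [-, -, -, -, 810, 212, 994, -, 433, -, 556, -, 792]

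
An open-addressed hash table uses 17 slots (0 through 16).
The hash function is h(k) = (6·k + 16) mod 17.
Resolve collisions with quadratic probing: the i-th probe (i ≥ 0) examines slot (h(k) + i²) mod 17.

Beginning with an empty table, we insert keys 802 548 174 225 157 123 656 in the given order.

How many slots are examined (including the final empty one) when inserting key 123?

802: h=0 -> slot 0
548: h=6 -> slot 6
174: h=6, probe 6,7 -> slot 7
225: h=6, probe 6,7,10 -> slot 10
157: h=6, probe 6,7,10,15 -> slot 15
123: h=6, probe 6,7,10,15,5 -> slot 5
656: h=8 -> slot 8
Table: [802, ∅, ∅, ∅, ∅, 123, 548, 174, 656, ∅, 225, ∅, ∅, ∅, ∅, 157, ∅]

5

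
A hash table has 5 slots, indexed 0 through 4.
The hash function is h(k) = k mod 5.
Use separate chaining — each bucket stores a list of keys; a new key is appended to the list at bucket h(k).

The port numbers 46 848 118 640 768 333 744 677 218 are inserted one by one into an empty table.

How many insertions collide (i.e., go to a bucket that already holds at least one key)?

Insert 46: h=1, bucket 1 empty -> new chain.
Insert 848: h=3, bucket 3 empty -> new chain.
Insert 118: h=3, bucket 3 nonempty -> append to chain.
Insert 640: h=0, bucket 0 empty -> new chain.
Insert 768: h=3, bucket 3 nonempty -> append to chain.
Insert 333: h=3, bucket 3 nonempty -> append to chain.
Insert 744: h=4, bucket 4 empty -> new chain.
Insert 677: h=2, bucket 2 empty -> new chain.
Insert 218: h=3, bucket 3 nonempty -> append to chain.
Final buckets:
0: 640
1: 46
2: 677
3: 848 -> 118 -> 768 -> 333 -> 218
4: 744

4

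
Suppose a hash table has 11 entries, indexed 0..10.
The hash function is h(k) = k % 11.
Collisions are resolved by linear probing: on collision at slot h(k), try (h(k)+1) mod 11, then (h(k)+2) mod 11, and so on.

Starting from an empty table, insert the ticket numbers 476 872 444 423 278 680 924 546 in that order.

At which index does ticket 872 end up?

476 hashes to 3; slot 3 is free → place at 3.
872 hashes to 3; 3 taken → place at 4.
444 hashes to 4; 4 taken → place at 5.
423 hashes to 5; 5 taken → place at 6.
278 hashes to 3; 3,4,5,6 taken → place at 7.
680 hashes to 9; slot 9 is free → place at 9.
924 hashes to 0; slot 0 is free → place at 0.
546 hashes to 7; 7 taken → place at 8.
Table: [924, -, -, 476, 872, 444, 423, 278, 546, 680, -]

4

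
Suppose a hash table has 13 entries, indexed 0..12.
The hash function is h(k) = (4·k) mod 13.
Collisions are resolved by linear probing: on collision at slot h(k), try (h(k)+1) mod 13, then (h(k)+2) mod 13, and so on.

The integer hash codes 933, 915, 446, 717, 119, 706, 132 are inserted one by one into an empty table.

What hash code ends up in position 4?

933 hashes to 1; slot 1 is free -> place at 1.
915 hashes to 7; slot 7 is free -> place at 7.
446 hashes to 3; slot 3 is free -> place at 3.
717 hashes to 8; slot 8 is free -> place at 8.
119 hashes to 8; 8 taken -> place at 9.
706 hashes to 3; 3 taken -> place at 4.
132 hashes to 8; 8,9 taken -> place at 10.
Table: [—, 933, —, 446, 706, —, —, 915, 717, 119, 132, —, —]

706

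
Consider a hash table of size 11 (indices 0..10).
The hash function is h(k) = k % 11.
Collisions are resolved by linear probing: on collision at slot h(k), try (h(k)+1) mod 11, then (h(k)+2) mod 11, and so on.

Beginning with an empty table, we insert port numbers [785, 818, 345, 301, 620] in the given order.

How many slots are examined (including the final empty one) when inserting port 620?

5

Insert 785: h=4, slot 4 empty → index 4.
Insert 818: h=4, slot 4 occupied → index 5.
Insert 345: h=4, slots 4,5 occupied → index 6.
Insert 301: h=4, slots 4,5,6 occupied → index 7.
Insert 620: h=4, slots 4,5,6,7 occupied → index 8.
Table: [∅, ∅, ∅, ∅, 785, 818, 345, 301, 620, ∅, ∅]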